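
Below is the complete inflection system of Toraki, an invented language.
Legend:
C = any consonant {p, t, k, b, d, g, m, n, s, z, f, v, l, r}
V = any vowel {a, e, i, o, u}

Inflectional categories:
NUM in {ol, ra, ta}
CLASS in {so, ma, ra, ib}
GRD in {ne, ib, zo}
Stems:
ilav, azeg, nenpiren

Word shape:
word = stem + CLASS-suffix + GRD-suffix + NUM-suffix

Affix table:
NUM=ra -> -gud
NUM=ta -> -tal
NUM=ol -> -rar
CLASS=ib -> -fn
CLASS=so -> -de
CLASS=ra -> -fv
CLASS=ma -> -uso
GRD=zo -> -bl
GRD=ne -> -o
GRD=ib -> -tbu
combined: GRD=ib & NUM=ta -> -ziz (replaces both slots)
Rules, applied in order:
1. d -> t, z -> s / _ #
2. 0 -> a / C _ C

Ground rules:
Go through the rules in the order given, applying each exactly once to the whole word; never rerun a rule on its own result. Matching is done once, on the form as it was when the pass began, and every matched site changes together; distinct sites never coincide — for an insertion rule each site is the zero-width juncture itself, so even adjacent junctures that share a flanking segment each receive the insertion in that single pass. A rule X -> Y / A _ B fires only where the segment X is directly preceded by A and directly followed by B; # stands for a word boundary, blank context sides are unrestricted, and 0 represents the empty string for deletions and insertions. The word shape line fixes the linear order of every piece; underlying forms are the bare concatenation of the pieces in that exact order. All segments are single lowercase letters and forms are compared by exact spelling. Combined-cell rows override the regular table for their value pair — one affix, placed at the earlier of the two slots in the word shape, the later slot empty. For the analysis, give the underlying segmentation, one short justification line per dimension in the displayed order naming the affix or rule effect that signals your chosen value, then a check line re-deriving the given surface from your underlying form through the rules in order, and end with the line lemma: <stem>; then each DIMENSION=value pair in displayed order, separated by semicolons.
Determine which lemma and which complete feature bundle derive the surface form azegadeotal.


underlying: azeg-de-o-tal
NUM=ta - signalled by the affix -tal
CLASS=so - signalled by the affix -de
GRD=ne - signalled by the affix -o
check: azegdeotal -> azegdeotal -> azegadeotal
lemma: azeg; NUM=ta; CLASS=so; GRD=ne


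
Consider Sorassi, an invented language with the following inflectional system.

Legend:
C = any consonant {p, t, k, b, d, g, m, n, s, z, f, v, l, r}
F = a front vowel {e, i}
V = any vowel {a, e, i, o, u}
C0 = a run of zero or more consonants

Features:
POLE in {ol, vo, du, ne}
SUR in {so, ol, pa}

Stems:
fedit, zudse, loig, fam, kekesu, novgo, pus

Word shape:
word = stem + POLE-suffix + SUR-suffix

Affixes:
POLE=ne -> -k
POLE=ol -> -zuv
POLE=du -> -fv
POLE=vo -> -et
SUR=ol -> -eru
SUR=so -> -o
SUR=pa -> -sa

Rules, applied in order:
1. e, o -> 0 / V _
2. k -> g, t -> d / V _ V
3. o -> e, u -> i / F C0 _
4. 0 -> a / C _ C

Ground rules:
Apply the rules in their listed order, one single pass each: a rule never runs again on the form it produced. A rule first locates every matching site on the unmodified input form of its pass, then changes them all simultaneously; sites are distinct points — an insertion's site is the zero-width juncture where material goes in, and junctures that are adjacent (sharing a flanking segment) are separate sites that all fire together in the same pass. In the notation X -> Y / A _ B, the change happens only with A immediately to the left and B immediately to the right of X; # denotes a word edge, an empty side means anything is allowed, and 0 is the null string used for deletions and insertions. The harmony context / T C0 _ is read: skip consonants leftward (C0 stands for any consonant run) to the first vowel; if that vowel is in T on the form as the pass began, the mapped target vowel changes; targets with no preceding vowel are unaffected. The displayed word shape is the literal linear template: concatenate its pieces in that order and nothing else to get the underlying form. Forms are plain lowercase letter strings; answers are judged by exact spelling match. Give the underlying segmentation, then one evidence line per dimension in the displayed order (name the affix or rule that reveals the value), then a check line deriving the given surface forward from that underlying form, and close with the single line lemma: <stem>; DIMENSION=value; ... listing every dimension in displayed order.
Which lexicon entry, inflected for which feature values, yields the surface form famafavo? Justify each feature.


underlying: fam-fv-o
POLE=du - signalled by the affix -fv
SUR=so - signalled by the affix -o
check: famfvo -> famfvo -> famfvo -> famfvo -> famafavo
lemma: fam; POLE=du; SUR=so


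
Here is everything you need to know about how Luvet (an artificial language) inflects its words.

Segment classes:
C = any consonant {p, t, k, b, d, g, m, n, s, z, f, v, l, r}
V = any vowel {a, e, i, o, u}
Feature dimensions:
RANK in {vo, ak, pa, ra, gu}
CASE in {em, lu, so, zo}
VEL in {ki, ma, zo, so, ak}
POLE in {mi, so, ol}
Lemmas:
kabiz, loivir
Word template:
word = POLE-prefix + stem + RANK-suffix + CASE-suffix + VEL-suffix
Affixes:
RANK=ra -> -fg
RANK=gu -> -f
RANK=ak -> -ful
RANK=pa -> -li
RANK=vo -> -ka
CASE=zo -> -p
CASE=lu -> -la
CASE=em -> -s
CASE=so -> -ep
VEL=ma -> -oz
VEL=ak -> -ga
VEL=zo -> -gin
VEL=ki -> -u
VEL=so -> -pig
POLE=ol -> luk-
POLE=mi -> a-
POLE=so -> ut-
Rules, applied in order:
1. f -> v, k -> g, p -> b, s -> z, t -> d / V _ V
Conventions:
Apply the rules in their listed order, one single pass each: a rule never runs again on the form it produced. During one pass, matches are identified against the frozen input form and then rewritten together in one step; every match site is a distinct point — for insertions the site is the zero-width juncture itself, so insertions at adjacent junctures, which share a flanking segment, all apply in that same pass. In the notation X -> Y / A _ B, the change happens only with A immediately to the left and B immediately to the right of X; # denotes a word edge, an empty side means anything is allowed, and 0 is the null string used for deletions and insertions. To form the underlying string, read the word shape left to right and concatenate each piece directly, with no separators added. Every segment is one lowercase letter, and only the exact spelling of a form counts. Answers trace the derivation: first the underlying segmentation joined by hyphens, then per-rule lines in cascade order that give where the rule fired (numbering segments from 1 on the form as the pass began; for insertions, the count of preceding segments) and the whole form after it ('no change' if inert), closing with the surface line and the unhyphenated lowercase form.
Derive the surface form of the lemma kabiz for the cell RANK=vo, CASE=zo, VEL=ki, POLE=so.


underlying: ut-kabiz-ka-p-u
1. f -> v, k -> g, p -> b, s -> z, t -> d / V _ V: fires at position(s) 10: utkabizkabu
surface: utkabizkabu


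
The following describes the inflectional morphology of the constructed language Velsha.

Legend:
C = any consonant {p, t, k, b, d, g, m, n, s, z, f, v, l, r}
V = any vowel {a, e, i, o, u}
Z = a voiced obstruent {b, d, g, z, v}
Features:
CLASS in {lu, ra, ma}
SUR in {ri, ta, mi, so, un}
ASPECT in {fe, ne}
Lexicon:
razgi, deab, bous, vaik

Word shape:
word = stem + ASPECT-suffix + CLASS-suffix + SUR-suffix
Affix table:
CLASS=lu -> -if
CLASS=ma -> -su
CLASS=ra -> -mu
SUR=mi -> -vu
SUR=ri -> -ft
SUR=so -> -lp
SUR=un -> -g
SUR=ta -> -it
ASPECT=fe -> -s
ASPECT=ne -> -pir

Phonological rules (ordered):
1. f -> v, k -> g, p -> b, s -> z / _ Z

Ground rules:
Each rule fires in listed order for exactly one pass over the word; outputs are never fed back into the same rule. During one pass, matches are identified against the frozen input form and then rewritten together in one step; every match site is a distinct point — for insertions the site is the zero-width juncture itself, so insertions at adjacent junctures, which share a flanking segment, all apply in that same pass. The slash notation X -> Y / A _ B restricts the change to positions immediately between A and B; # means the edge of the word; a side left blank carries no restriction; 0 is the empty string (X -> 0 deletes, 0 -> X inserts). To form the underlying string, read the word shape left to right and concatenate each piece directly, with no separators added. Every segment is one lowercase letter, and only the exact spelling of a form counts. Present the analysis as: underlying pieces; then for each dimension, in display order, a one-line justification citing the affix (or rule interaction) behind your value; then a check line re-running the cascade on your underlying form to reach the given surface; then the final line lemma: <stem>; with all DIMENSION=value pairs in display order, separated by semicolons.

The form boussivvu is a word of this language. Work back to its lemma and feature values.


underlying: bous-s-if-vu
CLASS=lu - signalled by the affix -if
SUR=mi - signalled by the affix -vu
ASPECT=fe - signalled by the affix -s
check: boussifvu -> boussivvu
lemma: bous; CLASS=lu; SUR=mi; ASPECT=fe


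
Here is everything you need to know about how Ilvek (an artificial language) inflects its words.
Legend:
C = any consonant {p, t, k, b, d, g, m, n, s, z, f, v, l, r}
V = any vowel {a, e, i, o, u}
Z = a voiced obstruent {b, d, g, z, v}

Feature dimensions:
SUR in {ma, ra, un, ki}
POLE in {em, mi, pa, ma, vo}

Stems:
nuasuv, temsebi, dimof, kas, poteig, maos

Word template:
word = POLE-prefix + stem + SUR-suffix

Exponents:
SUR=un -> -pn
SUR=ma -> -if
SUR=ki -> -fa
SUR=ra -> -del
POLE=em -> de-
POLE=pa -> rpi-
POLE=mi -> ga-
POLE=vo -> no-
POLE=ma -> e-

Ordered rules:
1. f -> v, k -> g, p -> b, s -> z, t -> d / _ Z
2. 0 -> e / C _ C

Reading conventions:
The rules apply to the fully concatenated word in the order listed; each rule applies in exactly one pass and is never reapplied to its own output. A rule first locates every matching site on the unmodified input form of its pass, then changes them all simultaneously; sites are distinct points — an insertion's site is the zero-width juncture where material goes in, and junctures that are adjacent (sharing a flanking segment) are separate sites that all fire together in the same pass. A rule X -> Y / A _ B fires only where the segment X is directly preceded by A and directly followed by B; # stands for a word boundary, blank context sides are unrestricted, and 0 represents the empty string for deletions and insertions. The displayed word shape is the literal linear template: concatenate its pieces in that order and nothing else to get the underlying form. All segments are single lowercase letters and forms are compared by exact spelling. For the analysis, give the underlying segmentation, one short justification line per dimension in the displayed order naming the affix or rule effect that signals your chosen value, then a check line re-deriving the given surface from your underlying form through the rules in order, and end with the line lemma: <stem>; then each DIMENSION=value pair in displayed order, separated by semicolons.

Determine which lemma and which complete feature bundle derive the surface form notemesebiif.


underlying: no-temsebi-if
SUR=ma - signalled by the affix -if
POLE=vo - signalled by the affix no-
check: notemsebiif -> notemsebiif -> notemesebiif
lemma: temsebi; SUR=ma; POLE=vo


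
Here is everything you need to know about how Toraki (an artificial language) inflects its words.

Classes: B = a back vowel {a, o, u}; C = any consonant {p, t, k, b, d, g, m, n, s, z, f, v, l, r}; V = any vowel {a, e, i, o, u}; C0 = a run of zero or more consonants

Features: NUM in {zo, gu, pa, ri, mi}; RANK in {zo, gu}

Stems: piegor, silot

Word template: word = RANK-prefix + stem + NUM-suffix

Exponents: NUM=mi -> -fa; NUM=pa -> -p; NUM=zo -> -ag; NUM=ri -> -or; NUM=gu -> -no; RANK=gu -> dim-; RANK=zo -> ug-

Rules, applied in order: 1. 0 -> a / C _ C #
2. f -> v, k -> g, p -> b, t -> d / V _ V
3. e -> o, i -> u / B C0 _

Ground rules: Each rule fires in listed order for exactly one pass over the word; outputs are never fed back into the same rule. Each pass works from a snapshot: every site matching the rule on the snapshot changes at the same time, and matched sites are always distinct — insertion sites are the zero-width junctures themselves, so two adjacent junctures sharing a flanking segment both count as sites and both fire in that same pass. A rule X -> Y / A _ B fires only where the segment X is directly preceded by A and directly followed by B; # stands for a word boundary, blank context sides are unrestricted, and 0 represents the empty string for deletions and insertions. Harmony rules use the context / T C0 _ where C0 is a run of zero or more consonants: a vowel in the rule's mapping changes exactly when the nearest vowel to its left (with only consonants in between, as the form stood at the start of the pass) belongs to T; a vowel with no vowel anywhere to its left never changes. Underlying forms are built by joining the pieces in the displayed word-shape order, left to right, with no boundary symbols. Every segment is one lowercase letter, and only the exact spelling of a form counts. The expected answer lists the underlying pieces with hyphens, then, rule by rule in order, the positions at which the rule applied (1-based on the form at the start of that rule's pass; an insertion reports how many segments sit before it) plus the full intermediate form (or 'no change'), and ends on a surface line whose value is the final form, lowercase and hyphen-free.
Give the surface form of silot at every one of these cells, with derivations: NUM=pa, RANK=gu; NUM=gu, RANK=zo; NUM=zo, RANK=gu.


cell NUM=pa, RANK=gu:
underlying: dim-silot-p
1. 0 -> a / C _ C #: inserts after position(s) 8: dimsilotap
2. f -> v, k -> g, p -> b, t -> d / V _ V: fires at position(s) 8: dimsilodap
3. e -> o, i -> u / B C0 _: no change
surface: dimsilodap

cell NUM=gu, RANK=zo:
underlying: ug-silot-no
1. 0 -> a / C _ C #: no change
2. f -> v, k -> g, p -> b, t -> d / V _ V: no change
3. e -> o, i -> u / B C0 _: fires at position(s) 4: ugsulotno
surface: ugsulotno

cell NUM=zo, RANK=gu:
underlying: dim-silot-ag
1. 0 -> a / C _ C #: no change
2. f -> v, k -> g, p -> b, t -> d / V _ V: fires at position(s) 8: dimsilodag
3. e -> o, i -> u / B C0 _: no change
surface: dimsilodag


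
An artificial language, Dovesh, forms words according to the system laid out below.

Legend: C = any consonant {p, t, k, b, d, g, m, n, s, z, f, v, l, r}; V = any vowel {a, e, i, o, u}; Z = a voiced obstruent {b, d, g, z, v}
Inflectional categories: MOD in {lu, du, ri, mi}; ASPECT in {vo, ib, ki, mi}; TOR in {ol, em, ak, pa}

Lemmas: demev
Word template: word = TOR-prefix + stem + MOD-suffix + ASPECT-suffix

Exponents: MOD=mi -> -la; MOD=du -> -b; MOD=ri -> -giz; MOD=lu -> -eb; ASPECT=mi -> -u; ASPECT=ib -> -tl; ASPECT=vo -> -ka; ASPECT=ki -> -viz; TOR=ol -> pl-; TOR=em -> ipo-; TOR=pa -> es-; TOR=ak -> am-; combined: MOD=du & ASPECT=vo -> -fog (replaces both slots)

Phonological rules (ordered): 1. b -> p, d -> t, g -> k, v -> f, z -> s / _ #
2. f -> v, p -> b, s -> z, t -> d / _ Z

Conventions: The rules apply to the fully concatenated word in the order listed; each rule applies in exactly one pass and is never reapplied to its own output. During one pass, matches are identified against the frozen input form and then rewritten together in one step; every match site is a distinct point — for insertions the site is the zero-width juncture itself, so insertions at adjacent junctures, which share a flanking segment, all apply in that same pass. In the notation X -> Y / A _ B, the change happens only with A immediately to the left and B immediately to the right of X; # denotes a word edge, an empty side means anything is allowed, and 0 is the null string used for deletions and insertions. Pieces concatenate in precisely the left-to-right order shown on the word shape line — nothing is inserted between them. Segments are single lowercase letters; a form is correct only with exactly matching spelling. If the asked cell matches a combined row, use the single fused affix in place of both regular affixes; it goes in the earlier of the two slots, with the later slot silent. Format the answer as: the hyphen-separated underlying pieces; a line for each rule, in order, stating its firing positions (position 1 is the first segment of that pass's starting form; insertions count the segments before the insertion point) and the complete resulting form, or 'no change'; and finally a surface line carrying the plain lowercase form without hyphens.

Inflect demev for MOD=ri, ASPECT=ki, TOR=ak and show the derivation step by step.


underlying: am-demev-giz-viz
1. b -> p, d -> t, g -> k, v -> f, z -> s / _ #: fires at position(s) 13: amdemevgizvis
2. f -> v, p -> b, s -> z, t -> d / _ Z: no change
surface: amdemevgizvis


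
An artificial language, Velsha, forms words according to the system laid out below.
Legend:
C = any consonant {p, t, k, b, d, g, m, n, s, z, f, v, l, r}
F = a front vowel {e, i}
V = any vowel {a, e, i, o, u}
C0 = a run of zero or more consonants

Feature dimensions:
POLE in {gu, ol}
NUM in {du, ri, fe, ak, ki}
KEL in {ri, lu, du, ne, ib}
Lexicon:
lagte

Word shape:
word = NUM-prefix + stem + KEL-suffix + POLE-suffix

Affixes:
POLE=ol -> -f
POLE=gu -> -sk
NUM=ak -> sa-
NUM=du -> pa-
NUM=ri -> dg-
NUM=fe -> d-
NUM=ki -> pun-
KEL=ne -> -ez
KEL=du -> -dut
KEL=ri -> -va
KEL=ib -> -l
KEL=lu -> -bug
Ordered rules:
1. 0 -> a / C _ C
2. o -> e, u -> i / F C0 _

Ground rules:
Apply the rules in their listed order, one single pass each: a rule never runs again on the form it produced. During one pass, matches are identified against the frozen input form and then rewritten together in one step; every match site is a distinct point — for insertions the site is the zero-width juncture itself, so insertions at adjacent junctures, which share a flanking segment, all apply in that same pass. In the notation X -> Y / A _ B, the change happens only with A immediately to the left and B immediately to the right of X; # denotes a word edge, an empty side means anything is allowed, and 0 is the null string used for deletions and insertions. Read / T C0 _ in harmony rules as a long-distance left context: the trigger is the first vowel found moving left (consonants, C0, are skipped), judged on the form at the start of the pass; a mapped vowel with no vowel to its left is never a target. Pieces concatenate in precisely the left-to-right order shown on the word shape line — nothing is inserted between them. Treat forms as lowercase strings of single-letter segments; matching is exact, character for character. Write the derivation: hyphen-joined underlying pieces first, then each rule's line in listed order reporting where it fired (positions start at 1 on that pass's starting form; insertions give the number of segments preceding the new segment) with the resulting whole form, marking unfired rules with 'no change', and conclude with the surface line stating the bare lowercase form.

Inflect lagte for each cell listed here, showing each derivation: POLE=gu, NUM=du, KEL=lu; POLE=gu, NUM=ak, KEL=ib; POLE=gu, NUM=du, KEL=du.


cell POLE=gu, NUM=du, KEL=lu:
underlying: pa-lagte-bug-sk
1. 0 -> a / C _ C: inserts after position(s) 5, 10, 11: palagatebugasak
2. o -> e, u -> i / F C0 _: fires at position(s) 10: palagatebigasak
surface: palagatebigasak

cell POLE=gu, NUM=ak, KEL=ib:
underlying: sa-lagte-l-sk
1. 0 -> a / C _ C: inserts after position(s) 5, 8, 9: salagatelasak
2. o -> e, u -> i / F C0 _: no change
surface: salagatelasak

cell POLE=gu, NUM=du, KEL=du:
underlying: pa-lagte-dut-sk
1. 0 -> a / C _ C: inserts after position(s) 5, 10, 11: palagatedutasak
2. o -> e, u -> i / F C0 _: fires at position(s) 10: palagateditasak
surface: palagateditasak


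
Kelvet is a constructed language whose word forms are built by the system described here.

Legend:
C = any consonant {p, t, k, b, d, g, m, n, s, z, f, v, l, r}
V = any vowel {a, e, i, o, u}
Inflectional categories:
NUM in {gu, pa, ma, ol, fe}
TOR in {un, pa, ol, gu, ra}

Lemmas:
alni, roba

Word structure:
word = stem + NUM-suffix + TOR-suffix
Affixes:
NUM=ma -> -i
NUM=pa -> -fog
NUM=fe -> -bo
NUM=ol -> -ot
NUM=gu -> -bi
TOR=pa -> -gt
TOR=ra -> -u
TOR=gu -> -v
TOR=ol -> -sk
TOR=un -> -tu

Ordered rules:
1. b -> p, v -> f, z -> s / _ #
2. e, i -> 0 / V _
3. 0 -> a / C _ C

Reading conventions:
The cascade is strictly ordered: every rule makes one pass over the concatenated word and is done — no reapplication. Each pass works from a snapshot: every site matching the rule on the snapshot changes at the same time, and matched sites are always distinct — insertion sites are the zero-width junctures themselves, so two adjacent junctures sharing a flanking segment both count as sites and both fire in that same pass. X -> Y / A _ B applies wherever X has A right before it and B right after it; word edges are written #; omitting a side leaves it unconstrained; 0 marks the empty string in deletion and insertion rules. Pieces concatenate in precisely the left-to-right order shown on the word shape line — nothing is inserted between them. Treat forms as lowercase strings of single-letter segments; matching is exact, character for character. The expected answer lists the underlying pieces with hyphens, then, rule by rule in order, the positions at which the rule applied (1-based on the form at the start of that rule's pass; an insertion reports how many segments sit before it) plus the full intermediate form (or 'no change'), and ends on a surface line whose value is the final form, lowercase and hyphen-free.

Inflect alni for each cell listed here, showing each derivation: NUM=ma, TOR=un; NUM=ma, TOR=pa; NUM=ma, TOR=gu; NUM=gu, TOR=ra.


cell NUM=ma, TOR=un:
underlying: alni-i-tu
1. b -> p, v -> f, z -> s / _ #: no change
2. e, i -> 0 / V _: fires at position(s) 5: alnitu
3. 0 -> a / C _ C: inserts after position(s) 2: alanitu
surface: alanitu

cell NUM=ma, TOR=pa:
underlying: alni-i-gt
1. b -> p, v -> f, z -> s / _ #: no change
2. e, i -> 0 / V _: fires at position(s) 5: alnigt
3. 0 -> a / C _ C: inserts after position(s) 2, 5: alanigat
surface: alanigat

cell NUM=ma, TOR=gu:
underlying: alni-i-v
1. b -> p, v -> f, z -> s / _ #: fires at position(s) 6: alniif
2. e, i -> 0 / V _: fires at position(s) 5: alnif
3. 0 -> a / C _ C: inserts after position(s) 2: alanif
surface: alanif

cell NUM=gu, TOR=ra:
underlying: alni-bi-u
1. b -> p, v -> f, z -> s / _ #: no change
2. e, i -> 0 / V _: no change
3. 0 -> a / C _ C: inserts after position(s) 2: alanibiu
surface: alanibiu


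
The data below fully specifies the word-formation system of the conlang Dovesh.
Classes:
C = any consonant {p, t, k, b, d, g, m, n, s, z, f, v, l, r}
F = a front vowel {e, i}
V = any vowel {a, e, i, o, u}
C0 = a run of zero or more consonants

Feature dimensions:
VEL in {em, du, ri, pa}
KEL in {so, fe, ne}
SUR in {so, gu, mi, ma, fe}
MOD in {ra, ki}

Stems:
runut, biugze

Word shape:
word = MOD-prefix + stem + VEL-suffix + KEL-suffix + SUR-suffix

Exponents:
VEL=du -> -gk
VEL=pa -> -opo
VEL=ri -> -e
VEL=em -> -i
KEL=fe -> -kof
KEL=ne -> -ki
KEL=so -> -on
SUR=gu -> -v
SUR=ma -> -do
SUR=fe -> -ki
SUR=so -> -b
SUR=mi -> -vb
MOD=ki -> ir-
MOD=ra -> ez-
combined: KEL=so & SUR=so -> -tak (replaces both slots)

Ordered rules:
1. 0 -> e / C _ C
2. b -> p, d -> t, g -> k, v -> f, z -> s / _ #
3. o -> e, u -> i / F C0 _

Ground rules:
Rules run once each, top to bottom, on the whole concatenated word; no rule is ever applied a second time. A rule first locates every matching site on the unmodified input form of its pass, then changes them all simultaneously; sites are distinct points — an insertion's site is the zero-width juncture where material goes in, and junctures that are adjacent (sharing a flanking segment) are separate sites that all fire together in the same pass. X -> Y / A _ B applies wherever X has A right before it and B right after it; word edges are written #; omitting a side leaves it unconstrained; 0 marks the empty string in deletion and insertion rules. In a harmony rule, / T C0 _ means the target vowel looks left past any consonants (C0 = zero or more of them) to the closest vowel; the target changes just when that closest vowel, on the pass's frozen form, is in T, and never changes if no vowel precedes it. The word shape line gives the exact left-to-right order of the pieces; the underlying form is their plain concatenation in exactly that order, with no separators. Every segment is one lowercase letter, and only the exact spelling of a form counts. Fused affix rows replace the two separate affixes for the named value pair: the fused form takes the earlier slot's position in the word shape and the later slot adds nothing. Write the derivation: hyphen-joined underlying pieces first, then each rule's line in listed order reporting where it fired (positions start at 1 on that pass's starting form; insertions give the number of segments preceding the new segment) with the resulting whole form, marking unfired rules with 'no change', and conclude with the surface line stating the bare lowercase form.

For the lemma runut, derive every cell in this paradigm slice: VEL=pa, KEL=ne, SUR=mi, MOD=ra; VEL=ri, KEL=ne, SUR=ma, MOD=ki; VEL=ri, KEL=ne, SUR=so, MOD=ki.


cell VEL=pa, KEL=ne, SUR=mi, MOD=ra:
underlying: ez-runut-opo-ki-vb
1. 0 -> e / C _ C: inserts after position(s) 2, 13: ezerunutopokiveb
2. b -> p, d -> t, g -> k, v -> f, z -> s / _ #: fires at position(s) 16: ezerunutopokivep
3. o -> e, u -> i / F C0 _: fires at position(s) 5: ezerinutopokivep
surface: ezerinutopokivep

cell VEL=ri, KEL=ne, SUR=ma, MOD=ki:
underlying: ir-runut-e-ki-do
1. 0 -> e / C _ C: inserts after position(s) 2: irerunutekido
2. b -> p, d -> t, g -> k, v -> f, z -> s / _ #: no change
3. o -> e, u -> i / F C0 _: fires at position(s) 5, 13: irerinutekide
surface: irerinutekide

cell VEL=ri, KEL=ne, SUR=so, MOD=ki:
underlying: ir-runut-e-ki-b
1. 0 -> e / C _ C: inserts after position(s) 2: irerunutekib
2. b -> p, d -> t, g -> k, v -> f, z -> s / _ #: fires at position(s) 12: irerunutekip
3. o -> e, u -> i / F C0 _: fires at position(s) 5: irerinutekip
surface: irerinutekip


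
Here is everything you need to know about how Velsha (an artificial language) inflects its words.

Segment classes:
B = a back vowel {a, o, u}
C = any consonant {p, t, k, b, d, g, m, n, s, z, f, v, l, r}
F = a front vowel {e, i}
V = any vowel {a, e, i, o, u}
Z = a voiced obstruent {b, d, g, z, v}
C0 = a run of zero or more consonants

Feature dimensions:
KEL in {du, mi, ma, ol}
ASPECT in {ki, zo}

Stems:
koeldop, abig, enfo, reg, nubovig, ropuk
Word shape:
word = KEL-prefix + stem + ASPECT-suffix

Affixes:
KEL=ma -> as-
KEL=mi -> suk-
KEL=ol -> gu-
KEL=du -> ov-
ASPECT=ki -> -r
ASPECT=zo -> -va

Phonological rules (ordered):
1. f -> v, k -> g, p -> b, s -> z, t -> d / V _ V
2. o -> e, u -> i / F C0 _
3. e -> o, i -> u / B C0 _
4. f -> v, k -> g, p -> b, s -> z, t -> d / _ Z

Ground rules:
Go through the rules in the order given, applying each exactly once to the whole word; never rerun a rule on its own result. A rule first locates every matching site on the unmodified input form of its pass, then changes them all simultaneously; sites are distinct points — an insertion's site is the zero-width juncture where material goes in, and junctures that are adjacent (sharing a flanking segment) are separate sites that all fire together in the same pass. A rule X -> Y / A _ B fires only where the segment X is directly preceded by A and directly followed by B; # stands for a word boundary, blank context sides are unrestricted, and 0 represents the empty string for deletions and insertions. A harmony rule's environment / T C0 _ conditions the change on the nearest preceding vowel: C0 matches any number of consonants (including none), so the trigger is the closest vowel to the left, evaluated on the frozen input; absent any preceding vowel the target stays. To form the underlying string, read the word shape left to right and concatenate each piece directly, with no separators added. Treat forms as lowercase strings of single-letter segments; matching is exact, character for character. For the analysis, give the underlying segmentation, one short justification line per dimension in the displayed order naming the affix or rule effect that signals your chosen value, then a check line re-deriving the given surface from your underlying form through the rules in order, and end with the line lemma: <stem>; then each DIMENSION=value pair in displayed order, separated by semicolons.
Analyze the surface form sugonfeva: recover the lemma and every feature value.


underlying: suk-enfo-va
KEL=mi - signalled by the affix suk-
ASPECT=zo - signalled by the affix -va
check: sukenfova -> sugenfova -> sugenfeva -> sugonfeva -> sugonfeva
lemma: enfo; KEL=mi; ASPECT=zo


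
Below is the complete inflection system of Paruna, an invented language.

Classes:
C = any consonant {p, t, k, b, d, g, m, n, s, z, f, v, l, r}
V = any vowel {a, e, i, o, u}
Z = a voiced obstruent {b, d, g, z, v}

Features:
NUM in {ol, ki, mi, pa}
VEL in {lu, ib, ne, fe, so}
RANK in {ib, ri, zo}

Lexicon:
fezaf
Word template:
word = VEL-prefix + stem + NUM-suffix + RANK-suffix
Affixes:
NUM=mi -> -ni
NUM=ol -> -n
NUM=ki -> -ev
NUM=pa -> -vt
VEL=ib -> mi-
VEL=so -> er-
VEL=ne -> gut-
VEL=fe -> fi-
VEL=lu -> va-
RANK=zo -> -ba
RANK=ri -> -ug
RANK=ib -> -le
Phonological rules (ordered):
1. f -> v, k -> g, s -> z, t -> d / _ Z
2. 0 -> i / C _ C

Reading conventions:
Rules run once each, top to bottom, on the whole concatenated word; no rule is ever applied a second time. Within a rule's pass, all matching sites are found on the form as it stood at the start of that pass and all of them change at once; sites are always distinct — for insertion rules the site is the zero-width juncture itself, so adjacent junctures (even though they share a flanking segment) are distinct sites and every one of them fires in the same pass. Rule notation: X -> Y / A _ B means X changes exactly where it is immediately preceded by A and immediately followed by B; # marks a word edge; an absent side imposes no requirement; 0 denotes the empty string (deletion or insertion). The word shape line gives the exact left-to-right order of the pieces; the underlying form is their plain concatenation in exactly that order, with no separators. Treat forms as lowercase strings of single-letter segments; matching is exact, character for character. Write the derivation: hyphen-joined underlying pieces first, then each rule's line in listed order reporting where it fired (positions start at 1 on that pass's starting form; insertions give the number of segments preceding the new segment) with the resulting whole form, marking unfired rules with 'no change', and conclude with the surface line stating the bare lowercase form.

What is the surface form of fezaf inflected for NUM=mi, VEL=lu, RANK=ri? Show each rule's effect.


underlying: va-fezaf-ni-ug
1. f -> v, k -> g, s -> z, t -> d / _ Z: no change
2. 0 -> i / C _ C: inserts after position(s) 7: vafezafiniug
surface: vafezafiniug


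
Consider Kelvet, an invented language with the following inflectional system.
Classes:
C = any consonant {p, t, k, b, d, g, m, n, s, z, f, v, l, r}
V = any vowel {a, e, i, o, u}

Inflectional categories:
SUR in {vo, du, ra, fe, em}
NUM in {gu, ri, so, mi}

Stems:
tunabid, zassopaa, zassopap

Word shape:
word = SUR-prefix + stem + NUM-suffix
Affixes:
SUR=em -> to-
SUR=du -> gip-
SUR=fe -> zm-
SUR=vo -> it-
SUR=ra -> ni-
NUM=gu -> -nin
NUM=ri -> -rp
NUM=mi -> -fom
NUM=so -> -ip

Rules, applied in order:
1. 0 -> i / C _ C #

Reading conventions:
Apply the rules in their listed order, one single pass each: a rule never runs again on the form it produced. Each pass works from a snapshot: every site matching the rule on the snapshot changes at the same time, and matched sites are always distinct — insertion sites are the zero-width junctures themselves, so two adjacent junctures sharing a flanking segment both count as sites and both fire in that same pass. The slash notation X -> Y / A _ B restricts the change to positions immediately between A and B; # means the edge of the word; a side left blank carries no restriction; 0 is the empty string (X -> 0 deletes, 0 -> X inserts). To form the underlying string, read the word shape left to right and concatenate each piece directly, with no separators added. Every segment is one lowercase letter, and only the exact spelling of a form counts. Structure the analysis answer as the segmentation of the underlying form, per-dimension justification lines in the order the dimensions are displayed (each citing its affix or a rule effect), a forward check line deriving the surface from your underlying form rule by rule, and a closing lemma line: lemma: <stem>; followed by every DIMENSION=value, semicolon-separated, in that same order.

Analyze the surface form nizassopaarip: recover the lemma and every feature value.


underlying: ni-zassopaa-rp
SUR=ra - signalled by the affix ni-
NUM=ri - signalled by the affix -rp
check: nizassopaarp -> nizassopaarip
lemma: zassopaa; SUR=ra; NUM=ri


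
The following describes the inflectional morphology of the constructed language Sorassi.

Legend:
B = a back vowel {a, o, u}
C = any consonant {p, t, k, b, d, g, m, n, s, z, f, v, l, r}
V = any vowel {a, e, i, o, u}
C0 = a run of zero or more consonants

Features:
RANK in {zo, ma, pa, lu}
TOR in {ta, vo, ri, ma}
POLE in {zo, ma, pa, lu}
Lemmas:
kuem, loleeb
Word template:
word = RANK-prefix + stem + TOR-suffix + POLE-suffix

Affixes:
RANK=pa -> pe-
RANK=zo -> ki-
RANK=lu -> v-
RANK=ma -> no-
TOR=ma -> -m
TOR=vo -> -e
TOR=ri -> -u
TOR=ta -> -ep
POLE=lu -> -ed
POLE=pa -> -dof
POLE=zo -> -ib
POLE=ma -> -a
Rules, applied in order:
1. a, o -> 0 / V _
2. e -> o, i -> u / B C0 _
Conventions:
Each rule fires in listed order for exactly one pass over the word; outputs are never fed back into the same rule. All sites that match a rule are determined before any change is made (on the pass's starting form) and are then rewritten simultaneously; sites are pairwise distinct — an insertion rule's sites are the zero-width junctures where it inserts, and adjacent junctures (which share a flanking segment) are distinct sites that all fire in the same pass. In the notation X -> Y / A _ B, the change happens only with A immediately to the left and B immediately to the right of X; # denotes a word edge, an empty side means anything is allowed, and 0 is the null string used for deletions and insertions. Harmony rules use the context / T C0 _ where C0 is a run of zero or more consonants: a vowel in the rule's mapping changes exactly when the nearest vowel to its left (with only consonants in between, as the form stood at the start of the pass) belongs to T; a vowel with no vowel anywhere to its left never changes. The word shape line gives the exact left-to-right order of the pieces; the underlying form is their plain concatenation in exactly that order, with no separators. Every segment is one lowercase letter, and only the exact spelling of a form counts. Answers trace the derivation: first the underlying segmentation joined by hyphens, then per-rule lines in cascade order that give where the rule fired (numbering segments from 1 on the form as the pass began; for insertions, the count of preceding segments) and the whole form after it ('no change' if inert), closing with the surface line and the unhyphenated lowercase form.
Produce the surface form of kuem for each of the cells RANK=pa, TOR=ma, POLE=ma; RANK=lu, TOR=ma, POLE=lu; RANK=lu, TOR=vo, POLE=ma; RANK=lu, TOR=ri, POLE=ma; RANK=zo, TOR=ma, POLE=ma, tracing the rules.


cell RANK=pa, TOR=ma, POLE=ma:
underlying: pe-kuem-m-a
1. a, o -> 0 / V _: no change
2. e -> o, i -> u / B C0 _: fires at position(s) 5: pekuomma
surface: pekuomma

cell RANK=lu, TOR=ma, POLE=lu:
underlying: v-kuem-m-ed
1. a, o -> 0 / V _: no change
2. e -> o, i -> u / B C0 _: fires at position(s) 4: vkuommed
surface: vkuommed

cell RANK=lu, TOR=vo, POLE=ma:
underlying: v-kuem-e-a
1. a, o -> 0 / V _: fires at position(s) 7: vkueme
2. e -> o, i -> u / B C0 _: fires at position(s) 4: vkuome
surface: vkuome

cell RANK=lu, TOR=ri, POLE=ma:
underlying: v-kuem-u-a
1. a, o -> 0 / V _: fires at position(s) 7: vkuemu
2. e -> o, i -> u / B C0 _: fires at position(s) 4: vkuomu
surface: vkuomu

cell RANK=zo, TOR=ma, POLE=ma:
underlying: ki-kuem-m-a
1. a, o -> 0 / V _: no change
2. e -> o, i -> u / B C0 _: fires at position(s) 5: kikuomma
surface: kikuomma


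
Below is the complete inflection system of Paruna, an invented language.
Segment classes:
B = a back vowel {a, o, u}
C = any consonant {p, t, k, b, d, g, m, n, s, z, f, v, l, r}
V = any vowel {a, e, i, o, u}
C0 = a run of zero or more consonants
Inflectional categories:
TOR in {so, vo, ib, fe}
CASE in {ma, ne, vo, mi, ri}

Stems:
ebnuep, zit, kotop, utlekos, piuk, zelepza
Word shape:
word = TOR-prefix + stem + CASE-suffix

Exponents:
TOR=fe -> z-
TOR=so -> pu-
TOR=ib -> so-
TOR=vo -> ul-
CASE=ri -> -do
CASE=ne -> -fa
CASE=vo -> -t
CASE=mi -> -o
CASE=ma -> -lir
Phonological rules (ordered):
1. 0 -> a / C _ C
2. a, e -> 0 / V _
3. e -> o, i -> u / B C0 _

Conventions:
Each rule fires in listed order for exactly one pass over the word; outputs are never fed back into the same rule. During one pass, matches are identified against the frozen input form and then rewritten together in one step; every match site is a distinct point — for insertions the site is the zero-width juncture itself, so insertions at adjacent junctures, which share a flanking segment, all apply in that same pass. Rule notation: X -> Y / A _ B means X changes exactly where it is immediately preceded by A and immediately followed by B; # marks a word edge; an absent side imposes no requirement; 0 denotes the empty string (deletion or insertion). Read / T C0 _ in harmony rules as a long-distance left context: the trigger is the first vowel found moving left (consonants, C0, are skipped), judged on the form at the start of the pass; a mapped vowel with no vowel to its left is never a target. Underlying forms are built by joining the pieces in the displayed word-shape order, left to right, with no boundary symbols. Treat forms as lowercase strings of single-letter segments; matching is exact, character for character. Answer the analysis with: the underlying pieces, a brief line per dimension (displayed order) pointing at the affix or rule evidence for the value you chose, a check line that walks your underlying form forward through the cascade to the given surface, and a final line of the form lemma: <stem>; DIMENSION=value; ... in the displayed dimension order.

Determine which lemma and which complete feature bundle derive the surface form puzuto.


underlying: pu-zit-o
TOR=so - signalled by the affix pu-
CASE=mi - signalled by the affix -o
check: puzito -> puzito -> puzito -> puzuto
lemma: zit; TOR=so; CASE=mi


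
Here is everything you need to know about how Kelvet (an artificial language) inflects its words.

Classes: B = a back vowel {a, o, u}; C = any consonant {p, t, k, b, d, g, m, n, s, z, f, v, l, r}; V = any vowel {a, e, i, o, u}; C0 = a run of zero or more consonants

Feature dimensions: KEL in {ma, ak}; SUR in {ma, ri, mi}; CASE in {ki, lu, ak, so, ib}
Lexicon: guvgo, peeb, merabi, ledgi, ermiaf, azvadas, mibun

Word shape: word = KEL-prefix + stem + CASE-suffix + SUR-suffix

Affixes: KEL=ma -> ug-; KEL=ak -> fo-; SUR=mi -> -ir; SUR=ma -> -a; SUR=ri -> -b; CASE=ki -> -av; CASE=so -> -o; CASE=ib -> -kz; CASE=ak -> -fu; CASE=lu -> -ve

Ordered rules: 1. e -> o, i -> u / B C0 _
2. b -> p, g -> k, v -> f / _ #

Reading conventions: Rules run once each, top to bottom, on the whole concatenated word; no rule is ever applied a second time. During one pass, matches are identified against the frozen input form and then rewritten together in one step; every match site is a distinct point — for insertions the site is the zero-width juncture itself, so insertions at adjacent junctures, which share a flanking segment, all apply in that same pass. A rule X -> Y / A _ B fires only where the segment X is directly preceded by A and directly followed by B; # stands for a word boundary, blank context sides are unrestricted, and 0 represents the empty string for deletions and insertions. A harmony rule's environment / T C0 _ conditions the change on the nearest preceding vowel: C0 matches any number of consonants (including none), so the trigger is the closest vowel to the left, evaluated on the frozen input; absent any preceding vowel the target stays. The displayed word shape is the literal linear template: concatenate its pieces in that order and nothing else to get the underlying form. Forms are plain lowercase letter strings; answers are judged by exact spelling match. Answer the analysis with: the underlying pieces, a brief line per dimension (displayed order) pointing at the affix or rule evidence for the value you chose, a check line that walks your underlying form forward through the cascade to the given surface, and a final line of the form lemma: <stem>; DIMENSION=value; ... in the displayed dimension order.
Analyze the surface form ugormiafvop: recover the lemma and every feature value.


underlying: ug-ermiaf-ve-b
KEL=ma - signalled by the affix ug-
SUR=ri - signalled by the affix -b
CASE=lu - signalled by the affix -ve
check: ugermiafveb -> ugormiafvob -> ugormiafvop
lemma: ermiaf; KEL=ma; SUR=ri; CASE=lu
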